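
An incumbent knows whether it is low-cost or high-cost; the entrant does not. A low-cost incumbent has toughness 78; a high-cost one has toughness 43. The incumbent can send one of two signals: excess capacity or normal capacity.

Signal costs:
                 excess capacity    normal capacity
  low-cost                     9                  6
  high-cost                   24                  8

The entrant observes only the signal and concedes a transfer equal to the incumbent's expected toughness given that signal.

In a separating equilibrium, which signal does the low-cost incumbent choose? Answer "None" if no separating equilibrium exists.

Try low-cost → excess capacity, high-cost → normal capacity:
  If types separate, excess capacity earns payment 78 and normal capacity earns 43.
  Low-cost: excess capacity gives 78 − 9 = 69; normal capacity gives 43 − 6 = 37. No deviation. ✓
  High-cost: normal capacity gives 43 − 8 = 35; excess capacity gives 78 − 24 = 54. Would deviate. ✗
Try low-cost → normal capacity, high-cost → excess capacity:
  If types separate, normal capacity earns payment 78 and excess capacity earns 43.
  Low-cost: normal capacity gives 78 − 6 = 72; excess capacity gives 43 − 9 = 34. No deviation. ✓
  High-cost: excess capacity gives 43 − 24 = 19; normal capacity gives 78 − 8 = 70. Would deviate. ✗
Neither assignment is incentive-compatible.

None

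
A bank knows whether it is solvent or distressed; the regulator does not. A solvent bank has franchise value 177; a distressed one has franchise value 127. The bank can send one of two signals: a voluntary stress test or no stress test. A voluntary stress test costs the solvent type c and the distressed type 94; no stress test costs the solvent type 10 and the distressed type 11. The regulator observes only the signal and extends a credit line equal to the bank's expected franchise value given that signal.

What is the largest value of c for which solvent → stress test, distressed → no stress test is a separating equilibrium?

Under separation: stress test → solvent (pays 177); no stress test → distressed (pays 127).
Distressed: 127 − 11 = 116 ≥ 177 − 94 = 83. Holds regardless of c. ✓
Solvent: 177 − c ≥ 127 − 10, so c ≤ 177 − 117 = 60.

60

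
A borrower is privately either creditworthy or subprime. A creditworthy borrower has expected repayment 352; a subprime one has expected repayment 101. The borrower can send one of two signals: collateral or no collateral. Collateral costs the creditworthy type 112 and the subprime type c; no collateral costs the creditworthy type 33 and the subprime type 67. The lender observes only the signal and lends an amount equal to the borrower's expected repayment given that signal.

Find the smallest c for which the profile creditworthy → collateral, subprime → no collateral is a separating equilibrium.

318

Under separation: collateral → creditworthy (pays 352); no collateral → subprime (pays 101).
Creditworthy: 352 − 112 = 240 ≥ 101 − 33 = 68. Holds regardless of c. ✓
Subprime: 101 − 67 ≥ 352 − c, so c ≥ 352 − 34 = 318.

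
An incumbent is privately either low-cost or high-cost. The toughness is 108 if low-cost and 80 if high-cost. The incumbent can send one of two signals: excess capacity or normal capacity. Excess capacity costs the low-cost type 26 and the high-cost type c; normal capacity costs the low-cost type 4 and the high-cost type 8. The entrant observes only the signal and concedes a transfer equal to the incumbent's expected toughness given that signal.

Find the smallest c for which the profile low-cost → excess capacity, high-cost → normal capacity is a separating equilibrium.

Under separation: excess capacity → low-cost (pays 108); normal capacity → high-cost (pays 80).
Low-cost: 108 − 26 = 82 ≥ 80 − 4 = 76. Holds regardless of c. ✓
High-cost: 80 − 8 ≥ 108 − c, so c ≥ 108 − 72 = 36.

36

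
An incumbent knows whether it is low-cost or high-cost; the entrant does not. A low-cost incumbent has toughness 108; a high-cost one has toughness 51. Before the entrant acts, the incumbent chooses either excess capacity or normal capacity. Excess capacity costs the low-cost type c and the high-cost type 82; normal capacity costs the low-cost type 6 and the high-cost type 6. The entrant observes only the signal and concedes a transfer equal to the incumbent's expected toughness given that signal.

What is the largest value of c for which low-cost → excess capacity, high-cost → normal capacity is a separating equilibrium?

63

Under separation: excess capacity → low-cost (pays 108); normal capacity → high-cost (pays 51).
High-cost: 51 − 6 = 45 ≥ 108 − 82 = 26. Holds regardless of c. ✓
Low-cost: 108 − c ≥ 51 − 6, so c ≤ 108 − 45 = 63.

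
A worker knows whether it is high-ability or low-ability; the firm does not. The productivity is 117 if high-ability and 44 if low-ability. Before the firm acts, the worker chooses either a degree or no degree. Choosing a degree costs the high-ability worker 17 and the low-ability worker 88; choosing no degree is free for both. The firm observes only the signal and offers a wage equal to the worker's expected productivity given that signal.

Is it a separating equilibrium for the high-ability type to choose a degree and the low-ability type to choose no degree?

Under separation the firm infers type exactly: degree → high-ability (pays 117), no degree → low-ability (pays 44).
High-ability: degree gives 117 − 17 = 100; no degree gives 44 − 0 = 44. No deviation. ✓
Low-ability: no degree gives 44 − 0 = 44; degree gives 117 − 88 = 29. No deviation. ✓
Both incentive constraints hold.

Yes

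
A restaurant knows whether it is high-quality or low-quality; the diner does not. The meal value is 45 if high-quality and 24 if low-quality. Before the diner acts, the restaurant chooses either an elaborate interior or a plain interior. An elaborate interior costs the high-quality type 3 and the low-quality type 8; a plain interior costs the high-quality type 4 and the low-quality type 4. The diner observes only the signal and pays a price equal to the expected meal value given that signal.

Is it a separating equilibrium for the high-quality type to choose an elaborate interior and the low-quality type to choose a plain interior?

If types separate, elaborate interior earns payment 45 and plain interior earns 24.
High-quality: elaborate interior gives 45 − 3 = 42; plain interior gives 24 − 4 = 20. No deviation. ✓
Low-quality: plain interior gives 24 − 4 = 20; elaborate interior gives 45 − 8 = 37. Would deviate. ✗

No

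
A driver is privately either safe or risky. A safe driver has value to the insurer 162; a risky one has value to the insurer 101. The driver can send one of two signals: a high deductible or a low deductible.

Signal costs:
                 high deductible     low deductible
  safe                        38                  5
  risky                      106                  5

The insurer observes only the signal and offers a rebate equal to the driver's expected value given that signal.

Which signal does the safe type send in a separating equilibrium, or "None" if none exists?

Try safe → high deductible, risky → low deductible:
  If types separate, high deductible earns payment 162 and low deductible earns 101.
  Safe: high deductible gives 162 − 38 = 124; low deductible gives 101 − 5 = 96. No deviation. ✓
  Risky: low deductible gives 101 − 5 = 96; high deductible gives 162 − 106 = 56. No deviation. ✓
Both hold — the safe type sends high deductible.

high deductible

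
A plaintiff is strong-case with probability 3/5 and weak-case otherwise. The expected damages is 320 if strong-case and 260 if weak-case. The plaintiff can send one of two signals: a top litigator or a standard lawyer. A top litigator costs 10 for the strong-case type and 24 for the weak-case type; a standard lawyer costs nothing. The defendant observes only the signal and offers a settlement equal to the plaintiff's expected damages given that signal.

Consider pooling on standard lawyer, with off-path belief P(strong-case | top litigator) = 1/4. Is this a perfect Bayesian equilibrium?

On the equilibrium path (standard lawyer) the defendant holds the prior 3/5 and pays 3/5·320 + 2/5·260 = 296. Off-path (top litigator) belief 1/4 gives 1/4·320 + 3/4·260 = 275.
Strong-case: standard lawyer gives 296 − 0 = 296; top litigator gives 275 − 10 = 265. Stays. ✓
Weak-case: standard lawyer gives 296 − 0 = 296; top litigator gives 275 − 24 = 251. Stays. ✓
Beliefs are Bayes-consistent on-path and both types best-respond.

Yes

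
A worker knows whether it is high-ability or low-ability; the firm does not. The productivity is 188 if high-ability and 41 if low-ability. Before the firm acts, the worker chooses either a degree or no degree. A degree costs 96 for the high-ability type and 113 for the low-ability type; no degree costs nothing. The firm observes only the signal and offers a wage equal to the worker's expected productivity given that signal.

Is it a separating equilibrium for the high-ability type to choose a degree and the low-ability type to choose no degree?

Under separation the firm infers type exactly: degree → high-ability (pays 188), no degree → low-ability (pays 41).
High-ability: degree gives 188 − 96 = 92; no degree gives 41 − 0 = 41. No deviation. ✓
Low-ability: no degree gives 41 − 0 = 41; degree gives 188 − 113 = 75. Would deviate. ✗

No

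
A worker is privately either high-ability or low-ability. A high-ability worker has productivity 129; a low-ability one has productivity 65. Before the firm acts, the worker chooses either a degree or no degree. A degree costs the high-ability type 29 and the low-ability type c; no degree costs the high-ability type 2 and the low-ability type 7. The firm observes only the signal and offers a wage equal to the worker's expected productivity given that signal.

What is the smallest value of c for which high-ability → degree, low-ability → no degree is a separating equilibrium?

71

Under separation: degree → high-ability (pays 129); no degree → low-ability (pays 65).
High-ability: 129 − 29 = 100 ≥ 65 − 2 = 63. Holds regardless of c. ✓
Low-ability: 65 − 7 ≥ 129 − c, so c ≥ 129 − 58 = 71.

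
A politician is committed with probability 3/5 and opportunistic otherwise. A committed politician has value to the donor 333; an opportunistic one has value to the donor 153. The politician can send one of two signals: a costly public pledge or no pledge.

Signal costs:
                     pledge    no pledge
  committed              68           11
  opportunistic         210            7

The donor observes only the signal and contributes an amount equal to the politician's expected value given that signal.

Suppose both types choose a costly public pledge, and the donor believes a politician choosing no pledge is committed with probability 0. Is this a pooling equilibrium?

On the equilibrium path (pledge) the donor holds the prior 3/5 and pays 3/5·333 + 2/5·153 = 261. Off-path (no pledge) belief 0 gives 0·333 + 1·153 = 153.
Committed: pledge gives 261 − 68 = 193; no pledge gives 153 − 11 = 142. Stays. ✓
Opportunistic: pledge gives 261 − 210 = 51; no pledge gives 153 − 7 = 146. Deviates. ✗

No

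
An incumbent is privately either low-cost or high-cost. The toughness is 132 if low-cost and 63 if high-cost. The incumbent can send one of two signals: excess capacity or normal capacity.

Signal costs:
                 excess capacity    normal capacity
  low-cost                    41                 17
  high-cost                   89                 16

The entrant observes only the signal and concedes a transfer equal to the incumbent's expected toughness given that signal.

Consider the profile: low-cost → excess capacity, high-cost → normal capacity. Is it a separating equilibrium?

Under separation the entrant infers type exactly: excess capacity → low-cost (pays 132), normal capacity → high-cost (pays 63).
Low-cost: excess capacity gives 132 − 41 = 91; normal capacity gives 63 − 17 = 46. No deviation. ✓
High-cost: normal capacity gives 63 − 16 = 47; excess capacity gives 132 − 89 = 43. No deviation. ✓
Neither type gains from mimicking the other.

Yes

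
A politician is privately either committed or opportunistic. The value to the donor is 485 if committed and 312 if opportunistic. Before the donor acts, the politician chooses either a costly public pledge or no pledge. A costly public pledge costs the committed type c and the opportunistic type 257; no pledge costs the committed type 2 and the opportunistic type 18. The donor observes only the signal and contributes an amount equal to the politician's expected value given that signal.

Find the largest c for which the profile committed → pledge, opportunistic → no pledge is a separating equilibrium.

Under separation: pledge → committed (pays 485); no pledge → opportunistic (pays 312).
Opportunistic: 312 − 18 = 294 ≥ 485 − 257 = 228. Holds regardless of c. ✓
Committed: 485 − c ≥ 312 − 2, so c ≤ 485 − 310 = 175.

175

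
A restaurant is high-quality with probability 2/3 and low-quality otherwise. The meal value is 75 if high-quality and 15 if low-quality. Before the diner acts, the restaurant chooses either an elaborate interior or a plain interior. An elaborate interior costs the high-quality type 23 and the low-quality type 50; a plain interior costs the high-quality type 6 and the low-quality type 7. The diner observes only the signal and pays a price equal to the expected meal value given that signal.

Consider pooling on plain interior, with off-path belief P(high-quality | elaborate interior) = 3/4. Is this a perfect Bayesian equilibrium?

Yes

At the pooled signal (plain interior) the diner holds the prior 2/3 and pays 2/3·75 + 1/3·15 = 55. Off-path (elaborate interior) belief 3/4 gives 3/4·75 + 1/4·15 = 60.
High-quality: plain interior gives 55 − 6 = 49; elaborate interior gives 60 − 23 = 37. Stays. ✓
Low-quality: plain interior gives 55 − 7 = 48; elaborate interior gives 60 − 50 = 10. Stays. ✓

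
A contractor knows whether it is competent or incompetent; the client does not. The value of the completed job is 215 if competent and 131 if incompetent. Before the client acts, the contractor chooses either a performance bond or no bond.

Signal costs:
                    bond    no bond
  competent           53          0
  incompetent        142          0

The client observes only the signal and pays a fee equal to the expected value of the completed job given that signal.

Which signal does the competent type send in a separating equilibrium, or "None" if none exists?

Try competent → bond, incompetent → no bond:
  If types separate, bond earns payment 215 and no bond earns 131.
  Competent: bond gives 215 − 53 = 162; no bond gives 131 − 0 = 131. No deviation. ✓
  Incompetent: no bond gives 131 − 0 = 131; bond gives 215 − 142 = 73. No deviation. ✓
Both hold — the competent type sends bond.

bond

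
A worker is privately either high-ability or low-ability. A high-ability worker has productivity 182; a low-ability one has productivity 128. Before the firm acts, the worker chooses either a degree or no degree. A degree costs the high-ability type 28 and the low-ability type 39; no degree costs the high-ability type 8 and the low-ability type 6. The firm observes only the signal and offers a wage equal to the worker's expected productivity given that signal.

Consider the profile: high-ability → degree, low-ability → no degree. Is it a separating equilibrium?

If types separate, degree earns payment 182 and no degree earns 128.
High-ability: degree gives 182 − 28 = 154; no degree gives 128 − 8 = 120. No deviation. ✓
Low-ability: no degree gives 128 − 6 = 122; degree gives 182 − 39 = 143. Would deviate. ✗

No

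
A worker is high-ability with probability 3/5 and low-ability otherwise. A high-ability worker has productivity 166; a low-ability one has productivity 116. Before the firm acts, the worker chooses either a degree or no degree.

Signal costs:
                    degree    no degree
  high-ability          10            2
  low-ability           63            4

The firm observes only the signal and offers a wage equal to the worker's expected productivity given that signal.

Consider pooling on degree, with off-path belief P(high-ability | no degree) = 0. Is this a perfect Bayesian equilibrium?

At the pooled signal (degree) the firm holds the prior 3/5 and pays 3/5·166 + 2/5·116 = 146. Off-path (no degree) belief 0 gives 0·166 + 1·116 = 116.
High-ability: degree gives 146 − 10 = 136; no degree gives 116 − 2 = 114. Stays. ✓
Low-ability: degree gives 146 − 63 = 83; no degree gives 116 − 4 = 112. Deviates. ✗

No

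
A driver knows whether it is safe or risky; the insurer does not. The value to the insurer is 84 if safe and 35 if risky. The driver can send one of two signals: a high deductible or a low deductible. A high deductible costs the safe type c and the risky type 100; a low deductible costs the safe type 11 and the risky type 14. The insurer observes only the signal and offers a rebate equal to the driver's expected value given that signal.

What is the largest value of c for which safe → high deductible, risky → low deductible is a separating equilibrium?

Under separation: high deductible → safe (pays 84); low deductible → risky (pays 35).
Risky: 35 − 14 = 21 ≥ 84 − 100 = -16. Holds regardless of c. ✓
Safe: 84 − c ≥ 35 − 11, so c ≤ 84 − 24 = 60.

60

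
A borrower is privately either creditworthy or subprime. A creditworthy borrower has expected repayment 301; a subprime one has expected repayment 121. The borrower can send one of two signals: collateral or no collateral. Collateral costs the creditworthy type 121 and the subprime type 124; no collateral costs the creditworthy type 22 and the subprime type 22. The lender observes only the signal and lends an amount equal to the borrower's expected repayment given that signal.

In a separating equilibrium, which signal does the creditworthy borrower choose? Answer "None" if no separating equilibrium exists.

None

Try creditworthy → collateral, subprime → no collateral:
  If types separate, collateral earns payment 301 and no collateral earns 121.
  Creditworthy: collateral gives 301 − 121 = 180; no collateral gives 121 − 22 = 99. No deviation. ✓
  Subprime: no collateral gives 121 − 22 = 99; collateral gives 301 − 124 = 177. Would deviate. ✗
Try creditworthy → no collateral, subprime → collateral:
  If types separate, no collateral earns payment 301 and collateral earns 121.
  Creditworthy: no collateral gives 301 − 22 = 279; collateral gives 121 − 121 = 0. No deviation. ✓
  Subprime: collateral gives 121 − 124 = -3; no collateral gives 301 − 22 = 279. Would deviate. ✗
Neither assignment is incentive-compatible.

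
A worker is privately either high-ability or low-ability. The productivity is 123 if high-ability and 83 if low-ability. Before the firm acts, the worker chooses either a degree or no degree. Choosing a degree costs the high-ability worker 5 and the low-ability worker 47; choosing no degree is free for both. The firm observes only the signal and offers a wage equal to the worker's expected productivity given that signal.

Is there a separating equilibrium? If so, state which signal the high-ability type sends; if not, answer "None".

degree

Try high-ability → degree, low-ability → no degree:
  If types separate, degree earns payment 123 and no degree earns 83.
  High-ability: degree gives 123 − 5 = 118; no degree gives 83 − 0 = 83. No deviation. ✓
  Low-ability: no degree gives 83 − 0 = 83; degree gives 123 − 47 = 76. No deviation. ✓
Both hold — the high-ability type sends degree.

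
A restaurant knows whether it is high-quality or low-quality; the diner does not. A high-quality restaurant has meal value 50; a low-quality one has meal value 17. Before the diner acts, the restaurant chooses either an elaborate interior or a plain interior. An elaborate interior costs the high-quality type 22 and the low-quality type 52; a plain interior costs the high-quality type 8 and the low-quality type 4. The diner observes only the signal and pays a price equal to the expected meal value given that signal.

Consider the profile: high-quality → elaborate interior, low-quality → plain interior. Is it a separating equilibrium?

If types separate, elaborate interior earns payment 50 and plain interior earns 17.
High-quality: elaborate interior gives 50 − 22 = 28; plain interior gives 17 − 8 = 9. No deviation. ✓
Low-quality: plain interior gives 17 − 4 = 13; elaborate interior gives 50 − 52 = -2. No deviation. ✓
Both incentive constraints hold.

Yes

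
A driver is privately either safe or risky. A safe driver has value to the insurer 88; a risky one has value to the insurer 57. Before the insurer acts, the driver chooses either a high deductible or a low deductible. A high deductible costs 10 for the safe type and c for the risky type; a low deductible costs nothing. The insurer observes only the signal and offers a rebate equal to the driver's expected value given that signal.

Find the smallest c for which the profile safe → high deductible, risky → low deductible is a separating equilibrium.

Under separation: high deductible → safe (pays 88); low deductible → risky (pays 57).
Safe: 88 − 10 = 78 ≥ 57 − 0 = 57. Holds regardless of c. ✓
Risky: 57 − 0 ≥ 88 − c, so c ≥ 88 − 57 = 31.

31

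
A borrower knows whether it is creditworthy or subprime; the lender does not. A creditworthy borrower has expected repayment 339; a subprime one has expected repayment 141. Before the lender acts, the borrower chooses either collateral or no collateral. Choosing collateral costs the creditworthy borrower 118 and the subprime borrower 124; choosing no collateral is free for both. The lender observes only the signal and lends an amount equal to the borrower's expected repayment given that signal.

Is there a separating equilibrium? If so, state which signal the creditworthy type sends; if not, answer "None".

None

Try creditworthy → collateral, subprime → no collateral:
  If types separate, collateral earns payment 339 and no collateral earns 141.
  Creditworthy: collateral gives 339 − 118 = 221; no collateral gives 141 − 0 = 141. No deviation. ✓
  Subprime: no collateral gives 141 − 0 = 141; collateral gives 339 − 124 = 215. Would deviate. ✗
Try creditworthy → no collateral, subprime → collateral:
  If types separate, no collateral earns payment 339 and collateral earns 141.
  Creditworthy: no collateral gives 339 − 0 = 339; collateral gives 141 − 118 = 23. No deviation. ✓
  Subprime: collateral gives 141 − 124 = 17; no collateral gives 339 − 0 = 339. Would deviate. ✗
Neither assignment is incentive-compatible.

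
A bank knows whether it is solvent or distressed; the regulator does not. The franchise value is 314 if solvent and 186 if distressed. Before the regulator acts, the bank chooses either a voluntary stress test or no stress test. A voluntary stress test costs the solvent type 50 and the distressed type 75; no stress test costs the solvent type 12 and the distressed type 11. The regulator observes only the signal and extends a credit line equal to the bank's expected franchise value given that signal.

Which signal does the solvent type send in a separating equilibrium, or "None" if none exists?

None

Try solvent → stress test, distressed → no stress test:
  Under separation the regulator infers type exactly: stress test → solvent (pays 314), no stress test → distressed (pays 186).
  Solvent: stress test gives 314 − 50 = 264; no stress test gives 186 − 12 = 174. No deviation. ✓
  Distressed: no stress test gives 186 − 11 = 175; stress test gives 314 − 75 = 239. Would deviate. ✗
Try solvent → no stress test, distressed → stress test:
  Under separation the regulator infers type exactly: no stress test → solvent (pays 314), stress test → distressed (pays 186).
  Solvent: no stress test gives 314 − 12 = 302; stress test gives 186 − 50 = 136. No deviation. ✓
  Distressed: stress test gives 186 − 75 = 111; no stress test gives 314 − 11 = 303. Would deviate. ✗
Neither assignment is incentive-compatible.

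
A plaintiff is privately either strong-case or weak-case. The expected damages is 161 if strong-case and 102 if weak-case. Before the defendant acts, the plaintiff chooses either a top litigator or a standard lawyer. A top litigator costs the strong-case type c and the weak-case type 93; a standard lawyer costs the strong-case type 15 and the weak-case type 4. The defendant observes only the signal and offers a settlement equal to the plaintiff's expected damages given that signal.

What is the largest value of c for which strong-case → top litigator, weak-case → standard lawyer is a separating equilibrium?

Under separation: top litigator → strong-case (pays 161); standard lawyer → weak-case (pays 102).
Weak-case: 102 − 4 = 98 ≥ 161 − 93 = 68. Holds regardless of c. ✓
Strong-case: 161 − c ≥ 102 − 15, so c ≤ 161 − 87 = 74.

74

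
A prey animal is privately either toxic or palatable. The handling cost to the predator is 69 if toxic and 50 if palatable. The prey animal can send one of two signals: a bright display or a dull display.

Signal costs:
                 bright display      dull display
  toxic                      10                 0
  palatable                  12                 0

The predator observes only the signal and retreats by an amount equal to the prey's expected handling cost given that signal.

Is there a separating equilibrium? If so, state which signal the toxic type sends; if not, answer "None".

None

Try toxic → bright display, palatable → dull display:
  If types separate, bright display earns payment 69 and dull display earns 50.
  Toxic: bright display gives 69 − 10 = 59; dull display gives 50 − 0 = 50. No deviation. ✓
  Palatable: dull display gives 50 − 0 = 50; bright display gives 69 − 12 = 57. Would deviate. ✗
Try toxic → dull display, palatable → bright display:
  If types separate, dull display earns payment 69 and bright display earns 50.
  Toxic: dull display gives 69 − 0 = 69; bright display gives 50 − 10 = 40. No deviation. ✓
  Palatable: bright display gives 50 − 12 = 38; dull display gives 69 − 0 = 69. Would deviate. ✗
Neither assignment is incentive-compatible.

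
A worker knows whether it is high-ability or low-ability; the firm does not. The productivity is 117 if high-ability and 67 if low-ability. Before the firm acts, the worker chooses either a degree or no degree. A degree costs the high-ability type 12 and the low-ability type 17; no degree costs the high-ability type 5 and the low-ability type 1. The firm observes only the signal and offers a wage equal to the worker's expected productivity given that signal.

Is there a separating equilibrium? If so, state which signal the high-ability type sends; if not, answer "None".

None

Try high-ability → degree, low-ability → no degree:
  If types separate, degree earns payment 117 and no degree earns 67.
  High-ability: degree gives 117 − 12 = 105; no degree gives 67 − 5 = 62. No deviation. ✓
  Low-ability: no degree gives 67 − 1 = 66; degree gives 117 − 17 = 100. Would deviate. ✗
Try high-ability → no degree, low-ability → degree:
  If types separate, no degree earns payment 117 and degree earns 67.
  High-ability: no degree gives 117 − 5 = 112; degree gives 67 − 12 = 55. No deviation. ✓
  Low-ability: degree gives 67 − 17 = 50; no degree gives 117 − 1 = 116. Would deviate. ✗
Neither assignment is incentive-compatible.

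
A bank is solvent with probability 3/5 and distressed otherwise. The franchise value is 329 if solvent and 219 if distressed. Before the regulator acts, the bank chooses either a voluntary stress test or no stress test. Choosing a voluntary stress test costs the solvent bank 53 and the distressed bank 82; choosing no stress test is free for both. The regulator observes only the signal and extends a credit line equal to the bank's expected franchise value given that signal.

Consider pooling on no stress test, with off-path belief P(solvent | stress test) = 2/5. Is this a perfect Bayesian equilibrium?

Yes

On the equilibrium path (no stress test) the regulator holds the prior 3/5 and pays 3/5·329 + 2/5·219 = 285. Off-path (stress test) belief 2/5 gives 2/5·329 + 3/5·219 = 263.
Solvent: no stress test gives 285 − 0 = 285; stress test gives 263 − 53 = 210. Stays. ✓
Distressed: no stress test gives 285 − 0 = 285; stress test gives 263 − 82 = 181. Stays. ✓
Beliefs are Bayes-consistent on-path and both types best-respond.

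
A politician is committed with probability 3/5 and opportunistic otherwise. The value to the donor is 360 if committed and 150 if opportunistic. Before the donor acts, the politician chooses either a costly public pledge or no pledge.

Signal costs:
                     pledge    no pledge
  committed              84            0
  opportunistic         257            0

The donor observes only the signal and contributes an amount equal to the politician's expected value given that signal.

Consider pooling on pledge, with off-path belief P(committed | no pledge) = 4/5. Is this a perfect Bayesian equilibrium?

No

At the pooled signal (pledge) the donor holds the prior 3/5 and pays 3/5·360 + 2/5·150 = 276. Off-path (no pledge) belief 4/5 gives 4/5·360 + 1/5·150 = 318.
Committed: pledge gives 276 − 84 = 192; no pledge gives 318 − 0 = 318. Deviates. ✗
Opportunistic: pledge gives 276 − 257 = 19; no pledge gives 318 − 0 = 318. Deviates. ✗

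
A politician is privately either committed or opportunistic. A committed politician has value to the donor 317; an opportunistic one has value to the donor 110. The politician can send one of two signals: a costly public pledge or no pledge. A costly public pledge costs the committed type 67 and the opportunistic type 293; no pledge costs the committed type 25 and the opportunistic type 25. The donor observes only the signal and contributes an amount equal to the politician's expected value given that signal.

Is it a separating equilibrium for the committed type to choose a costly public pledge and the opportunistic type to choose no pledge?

Under separation the donor infers type exactly: pledge → committed (pays 317), no pledge → opportunistic (pays 110).
Committed: pledge gives 317 − 67 = 250; no pledge gives 110 − 25 = 85. No deviation. ✓
Opportunistic: no pledge gives 110 − 25 = 85; pledge gives 317 − 293 = 24. No deviation. ✓
Neither type gains from mimicking the other.

Yes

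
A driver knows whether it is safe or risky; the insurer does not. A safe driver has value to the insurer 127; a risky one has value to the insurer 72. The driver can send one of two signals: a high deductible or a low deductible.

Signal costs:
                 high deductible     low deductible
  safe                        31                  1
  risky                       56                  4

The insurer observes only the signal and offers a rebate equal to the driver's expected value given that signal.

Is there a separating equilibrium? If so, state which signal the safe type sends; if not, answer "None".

Try safe → high deductible, risky → low deductible:
  Under separation the insurer infers type exactly: high deductible → safe (pays 127), low deductible → risky (pays 72).
  Safe: high deductible gives 127 − 31 = 96; low deductible gives 72 − 1 = 71. No deviation. ✓
  Risky: low deductible gives 72 − 4 = 68; high deductible gives 127 − 56 = 71. Would deviate. ✗
Try safe → low deductible, risky → high deductible:
  Under separation the insurer infers type exactly: low deductible → safe (pays 127), high deductible → risky (pays 72).
  Safe: low deductible gives 127 − 1 = 126; high deductible gives 72 − 31 = 41. No deviation. ✓
  Risky: high deductible gives 72 − 56 = 16; low deductible gives 127 − 4 = 123. Would deviate. ✗
Neither assignment is incentive-compatible.

None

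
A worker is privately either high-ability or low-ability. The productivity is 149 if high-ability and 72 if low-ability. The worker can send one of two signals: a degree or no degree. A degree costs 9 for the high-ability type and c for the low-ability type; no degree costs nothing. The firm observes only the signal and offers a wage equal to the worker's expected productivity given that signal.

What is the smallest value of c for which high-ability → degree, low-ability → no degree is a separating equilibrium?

Under separation: degree → high-ability (pays 149); no degree → low-ability (pays 72).
High-ability: 149 − 9 = 140 ≥ 72 − 0 = 72. Holds regardless of c. ✓
Low-ability: 72 − 0 ≥ 149 − c, so c ≥ 149 − 72 = 77.

77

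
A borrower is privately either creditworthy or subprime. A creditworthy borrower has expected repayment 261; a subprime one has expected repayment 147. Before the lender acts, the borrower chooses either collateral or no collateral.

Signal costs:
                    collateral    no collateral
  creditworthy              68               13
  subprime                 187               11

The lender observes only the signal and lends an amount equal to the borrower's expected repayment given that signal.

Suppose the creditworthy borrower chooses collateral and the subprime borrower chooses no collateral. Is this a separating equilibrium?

Under separation the lender infers type exactly: collateral → creditworthy (pays 261), no collateral → subprime (pays 147).
Creditworthy: collateral gives 261 − 68 = 193; no collateral gives 147 − 13 = 134. No deviation. ✓
Subprime: no collateral gives 147 − 11 = 136; collateral gives 261 − 187 = 74. No deviation. ✓
Both incentive constraints hold.

Yes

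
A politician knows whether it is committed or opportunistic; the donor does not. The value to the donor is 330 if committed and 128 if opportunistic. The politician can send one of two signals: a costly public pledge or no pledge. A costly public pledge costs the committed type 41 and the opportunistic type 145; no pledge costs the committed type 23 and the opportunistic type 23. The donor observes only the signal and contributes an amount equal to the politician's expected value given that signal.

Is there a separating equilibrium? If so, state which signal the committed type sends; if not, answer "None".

None

Try committed → pledge, opportunistic → no pledge:
  If types separate, pledge earns payment 330 and no pledge earns 128.
  Committed: pledge gives 330 − 41 = 289; no pledge gives 128 − 23 = 105. No deviation. ✓
  Opportunistic: no pledge gives 128 − 23 = 105; pledge gives 330 − 145 = 185. Would deviate. ✗
Try committed → no pledge, opportunistic → pledge:
  If types separate, no pledge earns payment 330 and pledge earns 128.
  Committed: no pledge gives 330 − 23 = 307; pledge gives 128 − 41 = 87. No deviation. ✓
  Opportunistic: pledge gives 128 − 145 = -17; no pledge gives 330 − 23 = 307. Would deviate. ✗
Neither assignment is incentive-compatible.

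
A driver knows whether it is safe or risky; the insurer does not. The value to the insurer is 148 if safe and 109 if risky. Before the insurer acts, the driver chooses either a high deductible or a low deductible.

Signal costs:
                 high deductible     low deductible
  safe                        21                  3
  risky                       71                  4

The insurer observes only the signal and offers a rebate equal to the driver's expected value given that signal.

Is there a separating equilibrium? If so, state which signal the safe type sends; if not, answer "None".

high deductible

Try safe → high deductible, risky → low deductible:
  Under separation the insurer infers type exactly: high deductible → safe (pays 148), low deductible → risky (pays 109).
  Safe: high deductible gives 148 − 21 = 127; low deductible gives 109 − 3 = 106. No deviation. ✓
  Risky: low deductible gives 109 − 4 = 105; high deductible gives 148 − 71 = 77. No deviation. ✓
Both hold — the safe type sends high deductible.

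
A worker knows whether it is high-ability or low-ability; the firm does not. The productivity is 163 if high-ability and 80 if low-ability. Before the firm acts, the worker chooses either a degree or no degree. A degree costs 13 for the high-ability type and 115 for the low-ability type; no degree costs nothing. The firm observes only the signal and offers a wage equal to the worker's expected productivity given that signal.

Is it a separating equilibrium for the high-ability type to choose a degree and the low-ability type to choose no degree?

If types separate, degree earns payment 163 and no degree earns 80.
High-ability: degree gives 163 − 13 = 150; no degree gives 80 − 0 = 80. No deviation. ✓
Low-ability: no degree gives 80 − 0 = 80; degree gives 163 − 115 = 48. No deviation. ✓
Both incentive constraints hold.

Yes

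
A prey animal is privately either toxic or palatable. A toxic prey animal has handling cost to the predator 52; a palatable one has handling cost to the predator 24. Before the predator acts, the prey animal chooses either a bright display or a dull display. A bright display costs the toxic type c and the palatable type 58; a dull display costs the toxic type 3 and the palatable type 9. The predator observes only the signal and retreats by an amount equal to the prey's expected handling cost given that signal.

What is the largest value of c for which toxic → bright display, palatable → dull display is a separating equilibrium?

31

Under separation: bright display → toxic (pays 52); dull display → palatable (pays 24).
Palatable: 24 − 9 = 15 ≥ 52 − 58 = -6. Holds regardless of c. ✓
Toxic: 52 − c ≥ 24 − 3, so c ≤ 52 − 21 = 31.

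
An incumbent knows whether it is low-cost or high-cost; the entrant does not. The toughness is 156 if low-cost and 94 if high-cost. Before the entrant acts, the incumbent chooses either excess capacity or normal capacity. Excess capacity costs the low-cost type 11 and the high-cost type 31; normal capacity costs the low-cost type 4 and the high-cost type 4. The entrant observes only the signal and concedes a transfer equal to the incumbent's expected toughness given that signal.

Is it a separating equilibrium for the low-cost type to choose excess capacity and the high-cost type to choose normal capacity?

No

If types separate, excess capacity earns payment 156 and normal capacity earns 94.
Low-cost: excess capacity gives 156 − 11 = 145; normal capacity gives 94 − 4 = 90. No deviation. ✓
High-cost: normal capacity gives 94 − 4 = 90; excess capacity gives 156 − 31 = 125. Would deviate. ✗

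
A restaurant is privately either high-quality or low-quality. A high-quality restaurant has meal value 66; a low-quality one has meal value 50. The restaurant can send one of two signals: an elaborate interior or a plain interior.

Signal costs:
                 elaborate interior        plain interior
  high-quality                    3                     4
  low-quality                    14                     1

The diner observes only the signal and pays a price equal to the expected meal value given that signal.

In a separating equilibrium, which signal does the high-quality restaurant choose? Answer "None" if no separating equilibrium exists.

None

Try high-quality → elaborate interior, low-quality → plain interior:
  If types separate, elaborate interior earns payment 66 and plain interior earns 50.
  High-quality: elaborate interior gives 66 − 3 = 63; plain interior gives 50 − 4 = 46. No deviation. ✓
  Low-quality: plain interior gives 50 − 1 = 49; elaborate interior gives 66 − 14 = 52. Would deviate. ✗
Try high-quality → plain interior, low-quality → elaborate interior:
  If types separate, plain interior earns payment 66 and elaborate interior earns 50.
  High-quality: plain interior gives 66 − 4 = 62; elaborate interior gives 50 − 3 = 47. No deviation. ✓
  Low-quality: elaborate interior gives 50 − 14 = 36; plain interior gives 66 − 1 = 65. Would deviate. ✗
Neither assignment is incentive-compatible.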